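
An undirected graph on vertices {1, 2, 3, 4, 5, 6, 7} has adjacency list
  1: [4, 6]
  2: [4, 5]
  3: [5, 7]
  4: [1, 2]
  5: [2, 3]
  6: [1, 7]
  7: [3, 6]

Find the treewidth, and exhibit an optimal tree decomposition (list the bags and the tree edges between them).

Every bag has size at most 3, so the width is 3 − 1 = 2 and tw(G) ≤ 2. Since 7–3–5–2–4–1–6–7 is a cycle in G, G is not acyclic. Forests are exactly the graphs of treewidth ≤ 1, so tw(G) ≥ 2. The upper and lower bounds meet at 2, so that is the treewidth.

Treewidth 2.
Bags: B1 = {3, 5, 7}  B2 = {2, 5, 7}  B3 = {2, 4, 7}  B4 = {1, 4, 7}  B5 = {1, 6, 7}
Tree: B1–B2, B2–B3, B3–B4, B4–B5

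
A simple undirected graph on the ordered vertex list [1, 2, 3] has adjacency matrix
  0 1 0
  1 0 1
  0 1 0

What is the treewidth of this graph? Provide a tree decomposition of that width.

Treewidth 1.
One such decomposition:
Bags: B1 = {2, 3}  B2 = {1, 2}
Tree: B1–B2

Every bag has size at most 2, so the width is 2 − 1 = 1 and tw(G) ≤ 1. Any graph with an edge has treewidth ≥ 1, and G has the edge 3–2. Therefore the treewidth is 1.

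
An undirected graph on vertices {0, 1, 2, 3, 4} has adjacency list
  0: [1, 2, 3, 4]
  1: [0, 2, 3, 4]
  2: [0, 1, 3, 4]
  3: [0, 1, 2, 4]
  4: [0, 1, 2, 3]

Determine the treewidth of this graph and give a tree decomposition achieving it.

Treewidth 4.
Bags: B1 = {0, 1, 2, 3, 4}
Tree: (single bag)

A single bag containing all 5 vertices is trivially a valid decomposition of width 4. For the lower bound, the 5 vertices {0, 1, 2, 3, 4} are pairwise adjacent, and any tree decomposition puts a clique entirely inside one bag — forcing width ≥ 4. Hence tw(G) = 4 exactly.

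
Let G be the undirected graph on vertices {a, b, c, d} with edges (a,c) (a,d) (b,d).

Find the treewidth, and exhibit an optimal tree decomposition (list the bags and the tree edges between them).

Treewidth 1.
One such decomposition:
Bags: B1 = {a, c}  B2 = {a, d}  B3 = {b, d}
Tree: B1–B2, B2–B3

Every bag has size at most 2, so the width is 2 − 1 = 1 and tw(G) ≤ 1. G has an edge, so its treewidth is at least 1. Combining the bounds, tw(G) = 1.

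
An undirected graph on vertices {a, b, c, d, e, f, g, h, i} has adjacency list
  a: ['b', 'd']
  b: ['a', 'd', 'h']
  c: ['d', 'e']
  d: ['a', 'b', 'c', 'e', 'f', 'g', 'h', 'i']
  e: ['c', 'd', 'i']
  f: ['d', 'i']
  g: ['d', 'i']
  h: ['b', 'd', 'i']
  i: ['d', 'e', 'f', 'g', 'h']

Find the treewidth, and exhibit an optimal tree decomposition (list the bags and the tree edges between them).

Treewidth 2.
One such decomposition:
Bags: B1 = {b, d, h}  B2 = {d, h, i}  B3 = {d, f, i}  B4 = {d, e, i}  B5 = {a, b, d}  B6 = {c, d, e}  B7 = {d, g, i}
Tree: B1–B2, B2–B3, B2–B4, B1–B5, B4–B6, B3–B7

Every bag has size at most 3, so the width is 3 − 1 = 2 and tw(G) ≤ 2. For the lower bound, the 3 vertices {c, d, e} are pairwise adjacent, and any tree decomposition puts a clique entirely inside one bag — forcing width ≥ 2. Combining the bounds, tw(G) = 2.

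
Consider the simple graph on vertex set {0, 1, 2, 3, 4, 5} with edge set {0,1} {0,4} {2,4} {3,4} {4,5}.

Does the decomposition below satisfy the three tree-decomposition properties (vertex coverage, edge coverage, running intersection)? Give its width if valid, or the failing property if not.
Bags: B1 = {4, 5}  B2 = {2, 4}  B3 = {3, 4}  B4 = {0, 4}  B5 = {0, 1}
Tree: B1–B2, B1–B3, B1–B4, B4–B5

Checking the three conditions: (i) the bags cover all of {0, 1, 2, 3, 4, 5}; (ii) for each edge, some bag contains both endpoints; (iii) the bags containing any fixed vertex form a subtree. All hold, so the decomposition is valid with width 2 − 1 = 1.

Yes; width 1.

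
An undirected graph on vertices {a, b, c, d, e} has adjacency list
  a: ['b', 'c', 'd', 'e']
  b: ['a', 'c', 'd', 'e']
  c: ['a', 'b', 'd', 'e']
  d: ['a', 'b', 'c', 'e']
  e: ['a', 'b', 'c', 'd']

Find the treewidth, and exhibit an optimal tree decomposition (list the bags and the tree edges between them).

Treewidth 4.
One such decomposition:
Bags: B1 = {a, b, c, d, e}
Tree: (single bag)

A single bag containing all 5 vertices is trivially a valid decomposition of width 4. On the other hand G contains the 5-clique {a, b, c, d, e}. A clique must lie in a single bag of any decomposition, so no decomposition can have width below 4. Combining the bounds, tw(G) = 4.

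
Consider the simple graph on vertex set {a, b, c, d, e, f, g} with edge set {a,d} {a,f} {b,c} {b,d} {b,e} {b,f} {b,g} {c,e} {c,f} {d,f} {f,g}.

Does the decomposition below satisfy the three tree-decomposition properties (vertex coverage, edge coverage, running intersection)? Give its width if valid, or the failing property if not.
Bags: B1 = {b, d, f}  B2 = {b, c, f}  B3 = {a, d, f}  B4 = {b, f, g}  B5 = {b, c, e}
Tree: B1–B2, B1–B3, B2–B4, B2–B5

Vertex coverage: the bags together contain {a, b, c, d, e, f, g}, the full vertex set. Edge coverage: each edge of G has both endpoints in at least one bag. Running intersection: for every vertex, the bags containing it form a connected subtree. All three properties hold, so this is a valid tree decomposition of width max|bag| − 1 = 2, and hence tw(G) ≤ 2.

Yes; width 2.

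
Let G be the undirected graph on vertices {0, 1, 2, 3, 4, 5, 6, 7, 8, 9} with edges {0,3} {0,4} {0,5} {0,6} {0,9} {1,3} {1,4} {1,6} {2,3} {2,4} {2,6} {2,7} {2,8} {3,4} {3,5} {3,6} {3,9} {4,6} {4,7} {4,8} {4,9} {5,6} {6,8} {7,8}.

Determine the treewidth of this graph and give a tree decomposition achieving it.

Every bag has size at most 4, so the width is 4 − 1 = 3 and tw(G) ≤ 3. On the other hand G contains the 4-clique {2, 4, 6, 8}. A clique must lie in a single bag of any decomposition, so no decomposition can have width below 3. Combining the bounds, tw(G) = 3.

Treewidth 3.
One such decomposition:
Bags: B1 = {2, 4, 6, 8}  B2 = {2, 3, 4, 6}  B3 = {0, 3, 4, 6}  B4 = {2, 4, 7, 8}  B5 = {0, 3, 5, 6}  B6 = {0, 3, 4, 9}  B7 = {1, 3, 4, 6}
Tree: B1–B2, B2–B3, B1–B4, B3–B5, B3–B6, B2–B7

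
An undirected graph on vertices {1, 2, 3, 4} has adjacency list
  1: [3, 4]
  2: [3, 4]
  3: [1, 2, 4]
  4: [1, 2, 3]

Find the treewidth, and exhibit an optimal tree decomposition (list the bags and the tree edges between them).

Each bag holds 3 vertices, so the decomposition has width 2, which upper-bounds the treewidth. Conversely, {1, 3, 4} is a clique of size 3, and the vertices of any clique must share a bag in every tree decomposition; so some bag has ≥ 3 vertices and tw(G) ≥ 2. Combining the bounds, tw(G) = 2.

Treewidth 2.
Bags: B1 = {2, 3, 4}  B2 = {1, 3, 4}
Tree: B1–B2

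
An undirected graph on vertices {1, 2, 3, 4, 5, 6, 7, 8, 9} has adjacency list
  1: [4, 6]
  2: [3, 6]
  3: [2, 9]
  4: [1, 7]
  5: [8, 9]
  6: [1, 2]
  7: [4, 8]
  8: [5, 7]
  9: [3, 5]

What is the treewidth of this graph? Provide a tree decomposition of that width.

Treewidth 2.
Bags: B1 = {5, 7, 8}  B2 = {5, 7, 9}  B3 = {3, 7, 9}  B4 = {2, 3, 7}  B5 = {2, 6, 7}  B6 = {1, 6, 7}  B7 = {1, 4, 7}
Tree: B1–B2, B2–B3, B3–B4, B4–B5, B5–B6, B6–B7

Each bag holds 3 vertices, so the decomposition has width 2, which upper-bounds the treewidth. Since 7–8–5–9–3–2–6–1–4–7 is a cycle in G, G is not acyclic. Forests are exactly the graphs of treewidth ≤ 1, so tw(G) ≥ 2. The upper and lower bounds meet at 2, so that is the treewidth.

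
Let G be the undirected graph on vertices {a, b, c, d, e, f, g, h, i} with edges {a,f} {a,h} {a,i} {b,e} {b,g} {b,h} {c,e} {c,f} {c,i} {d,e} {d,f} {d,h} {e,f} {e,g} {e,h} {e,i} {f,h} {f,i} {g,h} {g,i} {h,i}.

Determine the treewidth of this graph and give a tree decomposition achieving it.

Treewidth 3.
Bags: B1 = {e, f, h, i}  B2 = {a, f, h, i}  B3 = {e, g, h, i}  B4 = {b, e, g, h}  B5 = {d, e, f, h}  B6 = {c, e, f, i}
Tree: B1–B2, B1–B3, B3–B4, B1–B5, B1–B6

Each bag holds 4 vertices, so the decomposition has width 3, which upper-bounds the treewidth. On the other hand G contains the 4-clique {b, e, g, h}. A clique must lie in a single bag of any decomposition, so no decomposition can have width below 3. The upper and lower bounds meet at 3, so that is the treewidth.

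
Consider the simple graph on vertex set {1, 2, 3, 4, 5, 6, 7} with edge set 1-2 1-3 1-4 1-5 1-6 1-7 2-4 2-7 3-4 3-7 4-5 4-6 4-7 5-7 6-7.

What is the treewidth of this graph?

3

A width-3 tree decomposition is:
Bags: B1 = {1, 3, 4, 7}  B2 = {1, 4, 6, 7}  B3 = {1, 2, 4, 7}  B4 = {1, 4, 5, 7}
Tree: B1–B2, B2–B3, B1–B4
Each bag holds 4 vertices, so the decomposition has width 3, which upper-bounds the treewidth. For the lower bound, the 4 vertices {1, 2, 4, 7} are pairwise adjacent, and any tree decomposition puts a clique entirely inside one bag — forcing width ≥ 3. Combining the bounds, tw(G) = 3.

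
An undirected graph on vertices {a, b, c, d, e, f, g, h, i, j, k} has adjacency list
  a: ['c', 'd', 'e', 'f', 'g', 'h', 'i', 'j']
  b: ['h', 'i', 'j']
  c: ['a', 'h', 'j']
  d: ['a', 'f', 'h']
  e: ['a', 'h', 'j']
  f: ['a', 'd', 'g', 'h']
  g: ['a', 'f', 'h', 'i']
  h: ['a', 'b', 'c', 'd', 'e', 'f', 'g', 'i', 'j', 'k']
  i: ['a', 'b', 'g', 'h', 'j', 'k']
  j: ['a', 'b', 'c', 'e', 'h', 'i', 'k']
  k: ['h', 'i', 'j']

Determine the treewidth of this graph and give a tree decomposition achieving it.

Treewidth 3.
Bags: B1 = {h, i, j, k}  B2 = {a, h, i, j}  B3 = {a, e, h, j}  B4 = {a, g, h, i}  B5 = {b, h, i, j}  B6 = {a, c, h, j}  B7 = {a, f, g, h}  B8 = {a, d, f, h}
Tree: B1–B2, B2–B3, B2–B4, B1–B5, B2–B6, B4–B7, B7–B8

Each bag holds 4 vertices, so the decomposition has width 3, which upper-bounds the treewidth. On the other hand G contains the 4-clique {a, d, f, h}. A clique must lie in a single bag of any decomposition, so no decomposition can have width below 3. Therefore the treewidth is 3.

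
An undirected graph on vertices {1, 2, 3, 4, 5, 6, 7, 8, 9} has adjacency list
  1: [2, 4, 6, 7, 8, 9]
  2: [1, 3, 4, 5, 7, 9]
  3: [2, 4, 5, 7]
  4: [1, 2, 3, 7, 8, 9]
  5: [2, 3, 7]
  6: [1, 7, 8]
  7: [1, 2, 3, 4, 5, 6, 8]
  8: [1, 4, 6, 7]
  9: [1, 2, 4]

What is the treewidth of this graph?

A width-3 tree decomposition is:
Bags: B1 = {1, 4, 7, 8}  B2 = {1, 2, 4, 7}  B3 = {1, 6, 7, 8}  B4 = {2, 3, 4, 7}  B5 = {1, 2, 4, 9}  B6 = {2, 3, 5, 7}
Tree: B1–B2, B1–B3, B2–B4, B2–B5, B4–B6
The largest bag has 4 vertices, giving width 3; this decomposition certifies tw(G) ≤ 3. For the lower bound, the 4 vertices {1, 2, 4, 9} are pairwise adjacent, and any tree decomposition puts a clique entirely inside one bag — forcing width ≥ 3. Combining the bounds, tw(G) = 3.

3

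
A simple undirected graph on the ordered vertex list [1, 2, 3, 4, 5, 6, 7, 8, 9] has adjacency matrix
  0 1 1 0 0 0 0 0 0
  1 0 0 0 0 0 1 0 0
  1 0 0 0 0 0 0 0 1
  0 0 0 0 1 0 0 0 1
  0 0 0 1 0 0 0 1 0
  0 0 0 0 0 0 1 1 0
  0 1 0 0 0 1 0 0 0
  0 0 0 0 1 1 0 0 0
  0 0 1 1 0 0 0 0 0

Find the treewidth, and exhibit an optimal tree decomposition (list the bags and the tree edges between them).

Treewidth 2.
Bags: B1 = {1, 2, 7}  B2 = {1, 3, 7}  B3 = {3, 7, 9}  B4 = {4, 7, 9}  B5 = {4, 5, 7}  B6 = {5, 7, 8}  B7 = {6, 7, 8}
Tree: B1–B2, B2–B3, B3–B4, B4–B5, B5–B6, B6–B7

Each bag holds 3 vertices, so the decomposition has width 2, which upper-bounds the treewidth. Since 7–2–1–3–9–4–5–8–6–7 is a cycle in G, G is not acyclic. Forests are exactly the graphs of treewidth ≤ 1, so tw(G) ≥ 2. Combining the bounds, tw(G) = 2.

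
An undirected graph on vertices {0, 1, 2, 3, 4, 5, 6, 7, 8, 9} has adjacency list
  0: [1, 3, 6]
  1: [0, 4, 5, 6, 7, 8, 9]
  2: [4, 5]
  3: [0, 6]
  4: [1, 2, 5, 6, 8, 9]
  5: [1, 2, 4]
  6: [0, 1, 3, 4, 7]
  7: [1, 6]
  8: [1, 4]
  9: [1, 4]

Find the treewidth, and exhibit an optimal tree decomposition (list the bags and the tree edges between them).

The largest bag has 3 vertices, giving width 2; this decomposition certifies tw(G) ≤ 2. On the other hand G contains the 3-clique {0, 1, 6}. A clique must lie in a single bag of any decomposition, so no decomposition can have width below 2. Hence tw(G) = 2 exactly.

Treewidth 2.
Bags: B1 = {1, 4, 6}  B2 = {1, 4, 5}  B3 = {1, 6, 7}  B4 = {1, 4, 9}  B5 = {0, 1, 6}  B6 = {1, 4, 8}  B7 = {0, 3, 6}  B8 = {2, 4, 5}
Tree: B1–B2, B1–B3, B2–B4, B1–B5, B2–B6, B5–B7, B2–B8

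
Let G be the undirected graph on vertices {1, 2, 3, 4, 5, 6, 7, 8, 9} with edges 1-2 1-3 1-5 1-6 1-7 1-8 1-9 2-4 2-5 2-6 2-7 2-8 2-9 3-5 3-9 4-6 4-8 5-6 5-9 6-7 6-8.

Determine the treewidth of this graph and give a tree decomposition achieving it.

The largest bag has 4 vertices, giving width 3; this decomposition certifies tw(G) ≤ 3. On the other hand G contains the 4-clique {1, 2, 5, 9}. A clique must lie in a single bag of any decomposition, so no decomposition can have width below 3. Therefore the treewidth is 3.

Treewidth 3.
One optimal decomposition is:
Bags: B1 = {1, 2, 5, 6}  B2 = {1, 2, 6, 7}  B3 = {1, 2, 5, 9}  B4 = {1, 2, 6, 8}  B5 = {2, 4, 6, 8}  B6 = {1, 3, 5, 9}
Tree: B1–B2, B1–B3, B2–B4, B4–B5, B3–B6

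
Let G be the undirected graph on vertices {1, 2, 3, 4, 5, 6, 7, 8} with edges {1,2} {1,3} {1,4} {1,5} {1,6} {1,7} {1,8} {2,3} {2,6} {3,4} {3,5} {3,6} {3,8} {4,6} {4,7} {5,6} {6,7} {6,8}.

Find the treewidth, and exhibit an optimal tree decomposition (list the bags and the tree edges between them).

Treewidth 3.
Bags: B1 = {1, 2, 3, 6}  B2 = {1, 3, 5, 6}  B3 = {1, 3, 6, 8}  B4 = {1, 3, 4, 6}  B5 = {1, 4, 6, 7}
Tree: B1–B2, B2–B3, B1–B4, B4–B5

The largest bag has 4 vertices, giving width 3; this decomposition certifies tw(G) ≤ 3. On the other hand G contains the 4-clique {1, 3, 6, 8}. A clique must lie in a single bag of any decomposition, so no decomposition can have width below 3. The upper and lower bounds meet at 3, so that is the treewidth.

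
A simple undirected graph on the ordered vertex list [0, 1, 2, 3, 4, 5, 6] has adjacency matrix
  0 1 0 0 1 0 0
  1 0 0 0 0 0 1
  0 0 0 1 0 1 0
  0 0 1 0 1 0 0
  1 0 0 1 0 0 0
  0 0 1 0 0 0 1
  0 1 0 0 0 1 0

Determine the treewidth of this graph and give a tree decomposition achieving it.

Each bag holds 3 vertices, so the decomposition has width 2, which upper-bounds the treewidth. The edges 6–1–0–4–3–2–5–6 form a cycle, so G is not a tree and its treewidth is at least 2. Therefore the treewidth is 2.

Treewidth 2.
One optimal decomposition is:
Bags: B1 = {0, 1, 6}  B2 = {0, 4, 6}  B3 = {3, 4, 6}  B4 = {2, 3, 6}  B5 = {2, 5, 6}
Tree: B1–B2, B2–B3, B3–B4, B4–B5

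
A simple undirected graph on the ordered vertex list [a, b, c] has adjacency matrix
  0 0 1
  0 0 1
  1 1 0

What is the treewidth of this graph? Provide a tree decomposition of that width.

Treewidth 1.
Bags: B1 = {a, c}  B2 = {b, c}
Tree: B1–B2

Each bag holds 2 vertices, so the decomposition has width 1, which upper-bounds the treewidth. Since G has at least one edge (e.g. a–c), it is not an edgeless graph, so tw(G) ≥ 1. Therefore the treewidth is 1.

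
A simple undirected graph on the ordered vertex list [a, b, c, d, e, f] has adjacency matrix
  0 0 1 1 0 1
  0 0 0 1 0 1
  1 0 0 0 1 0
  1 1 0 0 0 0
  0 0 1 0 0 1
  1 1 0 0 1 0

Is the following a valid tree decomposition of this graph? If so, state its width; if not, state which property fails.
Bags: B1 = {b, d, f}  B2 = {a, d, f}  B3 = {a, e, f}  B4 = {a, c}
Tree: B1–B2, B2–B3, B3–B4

A tree decomposition must satisfy three properties: every vertex lies in some bag; for every edge, both endpoints lie together in some bag; and for every vertex, the bags containing it form a connected subtree. Here edge (e,c) lies in no bag, so the decomposition is invalid.

No — edge (e,c) lies in no bag.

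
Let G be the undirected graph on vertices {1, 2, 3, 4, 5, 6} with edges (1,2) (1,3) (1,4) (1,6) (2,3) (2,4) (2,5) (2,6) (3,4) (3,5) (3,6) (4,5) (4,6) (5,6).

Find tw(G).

A width-4 tree decomposition is:
Bags: B1 = {2, 3, 4, 5, 6}  B2 = {1, 2, 3, 4, 6}
Tree: B1–B2
Every bag has size at most 5, so the width is 5 − 1 = 4 and tw(G) ≤ 4. For the lower bound, the 5 vertices {1, 2, 3, 4, 6} are pairwise adjacent, and any tree decomposition puts a clique entirely inside one bag — forcing width ≥ 4. Hence tw(G) = 4 exactly.

4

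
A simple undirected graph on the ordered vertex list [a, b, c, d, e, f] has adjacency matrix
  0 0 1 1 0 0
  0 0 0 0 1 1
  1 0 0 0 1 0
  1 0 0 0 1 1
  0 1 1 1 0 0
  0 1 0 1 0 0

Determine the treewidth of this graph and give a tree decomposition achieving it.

Treewidth 2.
Bags: B1 = {a, c, d}  B2 = {c, d, e}  B3 = {d, e, f}  B4 = {b, e, f}
Tree: B1–B2, B2–B3, B3–B4

The largest bag has 3 vertices, giving width 2; this decomposition certifies tw(G) ≤ 2. For the lower bound, G contains the cycle a–c–e–d–a, so G is not a forest; only forests have treewidth ≤ 1, hence tw(G) ≥ 2. The upper and lower bounds meet at 2, so that is the treewidth.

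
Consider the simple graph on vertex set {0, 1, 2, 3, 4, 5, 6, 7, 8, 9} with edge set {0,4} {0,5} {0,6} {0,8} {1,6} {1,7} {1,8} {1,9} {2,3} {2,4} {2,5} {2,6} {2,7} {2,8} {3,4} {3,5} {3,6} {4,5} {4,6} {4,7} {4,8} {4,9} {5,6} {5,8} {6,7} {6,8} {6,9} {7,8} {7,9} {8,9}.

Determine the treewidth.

4

A width-4 tree decomposition is:
Bags: B1 = {4, 6, 7, 8, 9}  B2 = {2, 4, 6, 7, 8}  B3 = {2, 4, 5, 6, 8}  B4 = {0, 4, 5, 6, 8}  B5 = {1, 6, 7, 8, 9}  B6 = {2, 3, 4, 5, 6}
Tree: B1–B2, B2–B3, B3–B4, B1–B5, B3–B6
Every bag has size at most 5, so the width is 5 − 1 = 4 and tw(G) ≤ 4. On the other hand G contains the 5-clique {1, 6, 7, 8, 9}. A clique must lie in a single bag of any decomposition, so no decomposition can have width below 4. Hence tw(G) = 4 exactly.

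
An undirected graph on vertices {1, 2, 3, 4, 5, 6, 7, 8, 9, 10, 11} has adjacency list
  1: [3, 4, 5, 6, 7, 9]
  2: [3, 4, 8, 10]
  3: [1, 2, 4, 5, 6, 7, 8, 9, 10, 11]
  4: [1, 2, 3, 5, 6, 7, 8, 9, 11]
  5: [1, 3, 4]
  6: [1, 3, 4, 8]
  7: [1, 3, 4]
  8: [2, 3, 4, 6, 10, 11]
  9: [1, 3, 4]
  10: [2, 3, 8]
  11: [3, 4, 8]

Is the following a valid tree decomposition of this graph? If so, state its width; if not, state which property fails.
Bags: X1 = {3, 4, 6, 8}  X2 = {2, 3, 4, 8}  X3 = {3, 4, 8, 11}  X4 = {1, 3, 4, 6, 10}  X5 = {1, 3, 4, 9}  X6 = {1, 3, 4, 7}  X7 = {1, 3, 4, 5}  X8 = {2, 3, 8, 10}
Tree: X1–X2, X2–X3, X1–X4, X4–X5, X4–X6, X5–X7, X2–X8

No — bags containing vertex 10 are not connected in the tree.

A tree decomposition must satisfy three properties: every vertex lies in some bag; for every edge, both endpoints lie together in some bag; and for every vertex, the bags containing it form a connected subtree. Here bags containing vertex 10 are not connected in the tree, so the decomposition is invalid.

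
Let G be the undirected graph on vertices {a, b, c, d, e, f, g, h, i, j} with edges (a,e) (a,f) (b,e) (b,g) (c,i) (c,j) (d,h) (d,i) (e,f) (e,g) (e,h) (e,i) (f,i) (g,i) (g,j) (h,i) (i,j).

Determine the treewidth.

2

A width-2 tree decomposition is:
Bags: B1 = {e, f, i}  B2 = {a, e, f}  B3 = {e, g, i}  B4 = {b, e, g}  B5 = {g, i, j}  B6 = {c, i, j}  B7 = {e, h, i}  B8 = {d, h, i}
Tree: B1–B2, B1–B3, B3–B4, B3–B5, B5–B6, B1–B7, B7–B8
Each bag holds 3 vertices, so the decomposition has width 2, which upper-bounds the treewidth. On the other hand G contains the 3-clique {a, e, f}. A clique must lie in a single bag of any decomposition, so no decomposition can have width below 2. The upper and lower bounds meet at 2, so that is the treewidth.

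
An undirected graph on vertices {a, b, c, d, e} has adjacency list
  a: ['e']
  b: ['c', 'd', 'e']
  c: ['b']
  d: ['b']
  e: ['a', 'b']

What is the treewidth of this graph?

A width-1 tree decomposition is:
Bags: B1 = {b, c}  B2 = {b, e}  B3 = {a, e}  B4 = {b, d}
Tree: B1–B2, B2–B3, B2–B4
Every bag has size at most 2, so the width is 2 − 1 = 1 and tw(G) ≤ 1. Any graph with an edge has treewidth ≥ 1, and G has the edge c–b. Hence tw(G) = 1 exactly.

1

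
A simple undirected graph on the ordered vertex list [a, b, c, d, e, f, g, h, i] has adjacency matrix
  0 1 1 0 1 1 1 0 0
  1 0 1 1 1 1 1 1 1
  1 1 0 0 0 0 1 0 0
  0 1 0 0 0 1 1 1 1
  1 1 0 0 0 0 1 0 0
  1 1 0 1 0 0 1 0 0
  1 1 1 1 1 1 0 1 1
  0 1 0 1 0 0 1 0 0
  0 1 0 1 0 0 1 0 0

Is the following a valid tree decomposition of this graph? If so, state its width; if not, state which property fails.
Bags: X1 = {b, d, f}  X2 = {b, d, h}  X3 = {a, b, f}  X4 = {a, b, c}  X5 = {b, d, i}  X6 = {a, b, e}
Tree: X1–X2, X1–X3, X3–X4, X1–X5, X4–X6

A tree decomposition must satisfy three properties: every vertex lies in some bag; for every edge, both endpoints lie together in some bag; and for every vertex, the bags containing it form a connected subtree. Here vertex g appears in no bag, so the decomposition is invalid.

No — vertex g appears in no bag.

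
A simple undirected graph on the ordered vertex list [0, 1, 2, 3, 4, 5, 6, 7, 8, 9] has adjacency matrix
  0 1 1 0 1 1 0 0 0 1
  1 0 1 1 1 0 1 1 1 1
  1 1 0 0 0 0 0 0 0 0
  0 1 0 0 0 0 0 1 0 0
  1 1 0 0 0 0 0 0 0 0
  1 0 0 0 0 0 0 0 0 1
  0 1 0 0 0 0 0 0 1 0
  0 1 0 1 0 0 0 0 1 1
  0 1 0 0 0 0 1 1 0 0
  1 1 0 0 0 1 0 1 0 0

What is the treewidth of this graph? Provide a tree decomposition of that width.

Treewidth 2.
One such decomposition:
Bags: B1 = {0, 1, 9}  B2 = {1, 7, 9}  B3 = {1, 7, 8}  B4 = {0, 1, 2}  B5 = {1, 3, 7}  B6 = {0, 1, 4}  B7 = {1, 6, 8}  B8 = {0, 5, 9}
Tree: B1–B2, B2–B3, B1–B4, B2–B5, B4–B6, B3–B7, B1–B8

Each bag holds 3 vertices, so the decomposition has width 2, which upper-bounds the treewidth. For the lower bound, the 3 vertices {0, 1, 9} are pairwise adjacent, and any tree decomposition puts a clique entirely inside one bag — forcing width ≥ 2. The upper and lower bounds meet at 2, so that is the treewidth.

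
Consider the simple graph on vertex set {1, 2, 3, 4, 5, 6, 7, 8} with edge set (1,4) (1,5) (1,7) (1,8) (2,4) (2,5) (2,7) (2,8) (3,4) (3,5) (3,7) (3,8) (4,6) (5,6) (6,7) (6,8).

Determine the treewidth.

A width-4 tree decomposition is:
Bags: B1 = {4, 5, 6, 7, 8}  B2 = {2, 4, 5, 7, 8}  B3 = {1, 4, 5, 7, 8}  B4 = {3, 4, 5, 7, 8}
Tree: B1–B2, B2–B3, B3–B4
Every bag has size at most 5, so the width is 5 − 1 = 4 and tw(G) ≤ 4. For the lower bound: the 5 vertex sets {5,6}, {2,4}, {1,7}, {8}, {3} are disjoint, each induces a connected subgraph, and every pair is joined by at least one edge of G. Contracting each set to a single vertex therefore yields K_{5} as a minor, and since treewidth is minor-monotone, tw(G) ≥ tw(K_{5}) = 4. Combining the bounds, tw(G) = 4.

4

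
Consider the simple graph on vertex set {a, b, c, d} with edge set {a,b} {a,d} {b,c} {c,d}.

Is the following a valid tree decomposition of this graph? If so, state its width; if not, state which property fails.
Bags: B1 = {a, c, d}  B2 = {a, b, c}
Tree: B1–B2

Checking the three conditions: (i) the bags cover all of {a, b, c, d}; (ii) for each edge, some bag contains both endpoints; (iii) the bags containing any fixed vertex form a subtree. All hold, so the decomposition is valid with width 3 − 1 = 2.

Yes; width 2.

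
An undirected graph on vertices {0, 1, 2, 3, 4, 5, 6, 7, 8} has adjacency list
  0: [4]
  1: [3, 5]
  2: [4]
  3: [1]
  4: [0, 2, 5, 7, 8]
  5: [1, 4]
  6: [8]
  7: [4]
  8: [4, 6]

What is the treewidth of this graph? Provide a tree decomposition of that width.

The largest bag has 2 vertices, giving width 1; this decomposition certifies tw(G) ≤ 1. Any graph with an edge has treewidth ≥ 1, and G has the edge 7–4. Hence tw(G) = 1 exactly.

Treewidth 1.
Bags: B1 = {4, 7}  B2 = {4, 8}  B3 = {4, 5}  B4 = {6, 8}  B5 = {1, 5}  B6 = {2, 4}  B7 = {1, 3}  B8 = {0, 4}
Tree: B1–B2, B1–B3, B2–B4, B3–B5, B1–B6, B5–B7, B6–B8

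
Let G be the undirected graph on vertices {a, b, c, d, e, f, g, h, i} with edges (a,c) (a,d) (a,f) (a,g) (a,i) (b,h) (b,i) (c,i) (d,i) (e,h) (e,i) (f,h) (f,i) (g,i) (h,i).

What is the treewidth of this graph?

A width-2 tree decomposition is:
Bags: B1 = {b, h, i}  B2 = {f, h, i}  B3 = {a, f, i}  B4 = {a, c, i}  B5 = {a, g, i}  B6 = {a, d, i}  B7 = {e, h, i}
Tree: B1–B2, B2–B3, B3–B4, B4–B5, B4–B6, B1–B7
Every bag has size at most 3, so the width is 3 − 1 = 2 and tw(G) ≤ 2. On the other hand G contains the 3-clique {e, h, i}. A clique must lie in a single bag of any decomposition, so no decomposition can have width below 2. Hence tw(G) = 2 exactly.

2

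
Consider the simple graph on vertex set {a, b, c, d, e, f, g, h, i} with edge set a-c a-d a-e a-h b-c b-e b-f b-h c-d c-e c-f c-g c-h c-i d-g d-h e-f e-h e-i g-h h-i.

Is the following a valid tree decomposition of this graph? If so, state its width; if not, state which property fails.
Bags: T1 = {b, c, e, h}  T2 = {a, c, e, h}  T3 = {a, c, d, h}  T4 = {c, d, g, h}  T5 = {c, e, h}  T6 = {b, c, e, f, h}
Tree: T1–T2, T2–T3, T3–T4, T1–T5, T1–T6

No — vertex i appears in no bag.

A tree decomposition must satisfy three properties: every vertex lies in some bag; for every edge, both endpoints lie together in some bag; and for every vertex, the bags containing it form a connected subtree. Here vertex i appears in no bag, so the decomposition is invalid.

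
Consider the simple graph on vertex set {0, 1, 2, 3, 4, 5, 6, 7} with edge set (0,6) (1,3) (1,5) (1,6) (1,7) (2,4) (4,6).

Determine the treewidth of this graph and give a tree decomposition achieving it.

Treewidth 1.
One such decomposition:
Bags: B1 = {1, 5}  B2 = {1, 6}  B3 = {1, 3}  B4 = {0, 6}  B5 = {4, 6}  B6 = {1, 7}  B7 = {2, 4}
Tree: B1–B2, B1–B3, B2–B4, B4–B5, B1–B6, B5–B7

Every bag has size at most 2, so the width is 2 − 1 = 1 and tw(G) ≤ 1. G has an edge, so its treewidth is at least 1. Combining the bounds, tw(G) = 1.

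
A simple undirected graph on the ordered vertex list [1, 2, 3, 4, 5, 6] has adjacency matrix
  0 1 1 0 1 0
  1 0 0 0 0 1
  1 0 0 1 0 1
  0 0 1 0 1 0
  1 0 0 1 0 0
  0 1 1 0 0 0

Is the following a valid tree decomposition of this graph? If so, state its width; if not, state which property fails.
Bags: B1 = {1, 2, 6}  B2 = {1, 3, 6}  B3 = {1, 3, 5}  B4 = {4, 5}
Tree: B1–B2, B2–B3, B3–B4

No — edge (3,4) lies in no bag.

A tree decomposition must satisfy three properties: every vertex lies in some bag; for every edge, both endpoints lie together in some bag; and for every vertex, the bags containing it form a connected subtree. Here edge (3,4) lies in no bag, so the decomposition is invalid.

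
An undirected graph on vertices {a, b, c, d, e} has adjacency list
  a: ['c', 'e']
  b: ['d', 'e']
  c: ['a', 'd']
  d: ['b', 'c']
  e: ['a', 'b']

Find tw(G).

2

A width-2 tree decomposition is:
Bags: B1 = {a, b, e}  B2 = {a, b, d}  B3 = {a, c, d}
Tree: B1–B2, B2–B3
Each bag holds 3 vertices, so the decomposition has width 2, which upper-bounds the treewidth. Since a–e–b–d–c–a is a cycle in G, G is not acyclic. Forests are exactly the graphs of treewidth ≤ 1, so tw(G) ≥ 2. Combining the bounds, tw(G) = 2.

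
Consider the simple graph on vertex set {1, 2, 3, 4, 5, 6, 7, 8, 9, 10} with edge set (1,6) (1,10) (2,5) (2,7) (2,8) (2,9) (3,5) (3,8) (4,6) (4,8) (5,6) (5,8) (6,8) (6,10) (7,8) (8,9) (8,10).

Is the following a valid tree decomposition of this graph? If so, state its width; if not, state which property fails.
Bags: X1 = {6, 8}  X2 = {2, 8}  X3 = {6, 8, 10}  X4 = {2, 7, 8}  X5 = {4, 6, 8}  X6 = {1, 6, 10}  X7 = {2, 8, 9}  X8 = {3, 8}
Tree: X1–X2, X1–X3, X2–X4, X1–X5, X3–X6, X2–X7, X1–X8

A tree decomposition must satisfy three properties: every vertex lies in some bag; for every edge, both endpoints lie together in some bag; and for every vertex, the bags containing it form a connected subtree. Here vertex 5 appears in no bag, so the decomposition is invalid.

No — vertex 5 appears in no bag.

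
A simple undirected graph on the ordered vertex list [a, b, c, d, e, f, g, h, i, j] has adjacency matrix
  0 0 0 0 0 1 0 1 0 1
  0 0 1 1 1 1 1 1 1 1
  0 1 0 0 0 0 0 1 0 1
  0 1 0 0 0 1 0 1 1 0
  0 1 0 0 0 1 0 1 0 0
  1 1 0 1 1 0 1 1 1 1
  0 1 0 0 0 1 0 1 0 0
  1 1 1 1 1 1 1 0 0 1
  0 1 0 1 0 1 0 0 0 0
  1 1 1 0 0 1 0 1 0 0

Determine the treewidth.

A width-3 tree decomposition is:
Bags: B1 = {b, f, h, j}  B2 = {b, d, f, h}  B3 = {b, f, g, h}  B4 = {b, d, f, i}  B5 = {b, c, h, j}  B6 = {a, f, h, j}  B7 = {b, e, f, h}
Tree: B1–B2, B1–B3, B2–B4, B1–B5, B1–B6, B3–B7
Each bag holds 4 vertices, so the decomposition has width 3, which upper-bounds the treewidth. For the lower bound, the 4 vertices {b, c, h, j} are pairwise adjacent, and any tree decomposition puts a clique entirely inside one bag — forcing width ≥ 3. Hence tw(G) = 3 exactly.

3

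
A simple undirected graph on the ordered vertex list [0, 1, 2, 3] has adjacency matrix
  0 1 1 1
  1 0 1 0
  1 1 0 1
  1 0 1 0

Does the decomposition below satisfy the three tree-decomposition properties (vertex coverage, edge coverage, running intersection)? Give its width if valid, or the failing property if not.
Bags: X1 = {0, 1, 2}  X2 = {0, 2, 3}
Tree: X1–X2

Vertex coverage: the bags together contain {0, 1, 2, 3}, the full vertex set. Edge coverage: each edge of G has both endpoints in at least one bag. Running intersection: for every vertex, the bags containing it form a connected subtree. All three properties hold, so this is a valid tree decomposition of width max|bag| − 1 = 2, and hence tw(G) ≤ 2.

Yes; width 2.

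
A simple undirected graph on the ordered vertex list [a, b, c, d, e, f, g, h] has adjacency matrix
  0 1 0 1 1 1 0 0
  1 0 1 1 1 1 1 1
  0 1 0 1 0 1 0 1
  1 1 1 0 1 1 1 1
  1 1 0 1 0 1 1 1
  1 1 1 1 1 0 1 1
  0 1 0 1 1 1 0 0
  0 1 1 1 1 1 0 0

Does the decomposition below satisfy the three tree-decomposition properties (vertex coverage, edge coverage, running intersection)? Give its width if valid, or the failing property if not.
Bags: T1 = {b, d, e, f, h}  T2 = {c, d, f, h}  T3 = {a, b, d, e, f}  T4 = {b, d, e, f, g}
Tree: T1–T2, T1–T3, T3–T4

A tree decomposition must satisfy three properties: every vertex lies in some bag; for every edge, both endpoints lie together in some bag; and for every vertex, the bags containing it form a connected subtree. Here edge (b,c) lies in no bag, so the decomposition is invalid.

No — edge (b,c) lies in no bag.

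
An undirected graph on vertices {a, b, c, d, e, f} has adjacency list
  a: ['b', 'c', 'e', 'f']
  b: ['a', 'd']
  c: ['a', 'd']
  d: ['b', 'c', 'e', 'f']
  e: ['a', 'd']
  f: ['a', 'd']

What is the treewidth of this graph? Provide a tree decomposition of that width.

Treewidth 2.
Bags: B1 = {a, d, e}  B2 = {a, d, f}  B3 = {a, c, d}  B4 = {a, b, d}
Tree: B1–B2, B2–B3, B3–B4

The largest bag has 3 vertices, giving width 2; this decomposition certifies tw(G) ≤ 2. The edges e–a–f–d–e form a cycle, so G is not a tree and its treewidth is at least 2. Hence tw(G) = 2 exactly.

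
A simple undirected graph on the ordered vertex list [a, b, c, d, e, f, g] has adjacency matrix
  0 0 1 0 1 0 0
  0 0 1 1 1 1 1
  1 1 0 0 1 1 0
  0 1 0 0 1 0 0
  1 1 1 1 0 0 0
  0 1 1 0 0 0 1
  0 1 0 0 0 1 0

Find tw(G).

2

A width-2 tree decomposition is:
Bags: B1 = {b, d, e}  B2 = {b, c, e}  B3 = {b, c, f}  B4 = {a, c, e}  B5 = {b, f, g}
Tree: B1–B2, B2–B3, B2–B4, B3–B5
Each bag holds 3 vertices, so the decomposition has width 2, which upper-bounds the treewidth. For the lower bound, the 3 vertices {a, c, e} are pairwise adjacent, and any tree decomposition puts a clique entirely inside one bag — forcing width ≥ 2. The upper and lower bounds meet at 2, so that is the treewidth.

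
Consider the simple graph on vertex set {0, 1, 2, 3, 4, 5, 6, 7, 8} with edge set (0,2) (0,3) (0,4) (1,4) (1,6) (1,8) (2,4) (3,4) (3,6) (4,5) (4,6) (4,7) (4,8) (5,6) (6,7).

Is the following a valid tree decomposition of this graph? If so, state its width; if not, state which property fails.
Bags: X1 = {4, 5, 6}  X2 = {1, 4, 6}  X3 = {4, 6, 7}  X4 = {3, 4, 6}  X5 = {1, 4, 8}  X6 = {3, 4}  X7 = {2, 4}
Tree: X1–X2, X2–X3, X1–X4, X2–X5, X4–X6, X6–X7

No — vertex 0 appears in no bag.

A tree decomposition must satisfy three properties: every vertex lies in some bag; for every edge, both endpoints lie together in some bag; and for every vertex, the bags containing it form a connected subtree. Here vertex 0 appears in no bag, so the decomposition is invalid.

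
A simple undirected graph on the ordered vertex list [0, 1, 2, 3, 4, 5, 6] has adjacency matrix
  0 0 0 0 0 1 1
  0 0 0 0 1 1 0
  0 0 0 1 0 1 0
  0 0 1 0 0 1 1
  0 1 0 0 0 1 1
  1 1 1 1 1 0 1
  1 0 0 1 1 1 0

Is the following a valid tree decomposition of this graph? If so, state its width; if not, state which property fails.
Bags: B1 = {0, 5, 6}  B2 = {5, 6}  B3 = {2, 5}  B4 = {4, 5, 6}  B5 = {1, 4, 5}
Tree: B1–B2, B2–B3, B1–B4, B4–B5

No — vertex 3 appears in no bag.

A tree decomposition must satisfy three properties: every vertex lies in some bag; for every edge, both endpoints lie together in some bag; and for every vertex, the bags containing it form a connected subtree. Here vertex 3 appears in no bag, so the decomposition is invalid.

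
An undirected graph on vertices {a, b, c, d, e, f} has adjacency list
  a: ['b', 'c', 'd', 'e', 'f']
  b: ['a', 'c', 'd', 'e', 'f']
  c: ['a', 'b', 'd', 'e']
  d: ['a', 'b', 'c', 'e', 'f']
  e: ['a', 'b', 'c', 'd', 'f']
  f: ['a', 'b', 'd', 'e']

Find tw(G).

4

A width-4 tree decomposition is:
Bags: B1 = {a, b, d, e, f}  B2 = {a, b, c, d, e}
Tree: B1–B2
Each bag holds 5 vertices, so the decomposition has width 4, which upper-bounds the treewidth. Conversely, {a, b, c, d, e} is a clique of size 5, and the vertices of any clique must share a bag in every tree decomposition; so some bag has ≥ 5 vertices and tw(G) ≥ 4. The upper and lower bounds meet at 4, so that is the treewidth.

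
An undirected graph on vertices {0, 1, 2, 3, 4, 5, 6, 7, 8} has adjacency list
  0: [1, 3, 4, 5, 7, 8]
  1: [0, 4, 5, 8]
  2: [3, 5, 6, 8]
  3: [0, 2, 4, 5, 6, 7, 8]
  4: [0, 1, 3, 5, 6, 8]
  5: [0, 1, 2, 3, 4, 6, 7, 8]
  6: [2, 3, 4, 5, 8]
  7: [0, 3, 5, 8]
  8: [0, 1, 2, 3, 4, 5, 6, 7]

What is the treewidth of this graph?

4

A width-4 tree decomposition is:
Bags: B1 = {0, 3, 4, 5, 8}  B2 = {3, 4, 5, 6, 8}  B3 = {0, 3, 5, 7, 8}  B4 = {0, 1, 4, 5, 8}  B5 = {2, 3, 5, 6, 8}
Tree: B1–B2, B1–B3, B1–B4, B2–B5
The largest bag has 5 vertices, giving width 4; this decomposition certifies tw(G) ≤ 4. On the other hand G contains the 5-clique {0, 1, 4, 5, 8}. A clique must lie in a single bag of any decomposition, so no decomposition can have width below 4. Therefore the treewidth is 4.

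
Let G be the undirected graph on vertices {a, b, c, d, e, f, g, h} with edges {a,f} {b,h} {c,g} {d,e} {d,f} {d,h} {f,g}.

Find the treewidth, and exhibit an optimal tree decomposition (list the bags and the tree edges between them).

Each bag holds 2 vertices, so the decomposition has width 1, which upper-bounds the treewidth. G has an edge, so its treewidth is at least 1. Combining the bounds, tw(G) = 1.

Treewidth 1.
One such decomposition:
Bags: B1 = {f, g}  B2 = {d, f}  B3 = {d, e}  B4 = {d, h}  B5 = {b, h}  B6 = {a, f}  B7 = {c, g}
Tree: B1–B2, B2–B3, B2–B4, B4–B5, B2–B6, B1–B7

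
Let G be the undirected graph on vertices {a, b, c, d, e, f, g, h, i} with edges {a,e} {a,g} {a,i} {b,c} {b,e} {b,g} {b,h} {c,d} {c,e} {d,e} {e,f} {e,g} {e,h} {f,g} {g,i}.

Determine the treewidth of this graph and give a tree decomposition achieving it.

Treewidth 2.
One such decomposition:
Bags: B1 = {b, e, g}  B2 = {a, e, g}  B3 = {b, c, e}  B4 = {c, d, e}  B5 = {a, g, i}  B6 = {b, e, h}  B7 = {e, f, g}
Tree: B1–B2, B1–B3, B3–B4, B2–B5, B3–B6, B1–B7

Every bag has size at most 3, so the width is 3 − 1 = 2 and tw(G) ≤ 2. For the lower bound, the 3 vertices {c, d, e} are pairwise adjacent, and any tree decomposition puts a clique entirely inside one bag — forcing width ≥ 2. Hence tw(G) = 2 exactly.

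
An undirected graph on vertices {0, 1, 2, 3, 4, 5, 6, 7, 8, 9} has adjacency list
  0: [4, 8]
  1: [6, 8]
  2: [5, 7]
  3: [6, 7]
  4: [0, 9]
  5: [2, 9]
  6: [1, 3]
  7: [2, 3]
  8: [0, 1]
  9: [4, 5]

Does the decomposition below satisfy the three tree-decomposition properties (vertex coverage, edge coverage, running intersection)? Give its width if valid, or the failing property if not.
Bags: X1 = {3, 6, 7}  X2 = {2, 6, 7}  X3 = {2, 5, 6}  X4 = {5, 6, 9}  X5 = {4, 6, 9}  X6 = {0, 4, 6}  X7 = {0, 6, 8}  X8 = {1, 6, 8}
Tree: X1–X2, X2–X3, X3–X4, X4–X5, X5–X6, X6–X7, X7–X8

Every vertex of G appears in some bag (union = {0, 1, 2, 3, 4, 5, 6, 7, 8, 9}); every edge is covered by a bag; and for each vertex v the set of bags containing v is connected in the bag tree. The decomposition is therefore valid. The largest bag has 3 vertices, so the width is 2.

Yes; width 2.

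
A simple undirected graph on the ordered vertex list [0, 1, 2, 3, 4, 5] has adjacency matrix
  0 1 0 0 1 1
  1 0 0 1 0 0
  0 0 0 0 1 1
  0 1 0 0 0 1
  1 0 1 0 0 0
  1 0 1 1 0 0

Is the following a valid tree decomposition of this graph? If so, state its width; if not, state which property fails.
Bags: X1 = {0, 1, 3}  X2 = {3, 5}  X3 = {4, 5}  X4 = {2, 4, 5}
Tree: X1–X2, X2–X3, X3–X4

No — edge (0,5) lies in no bag.

A tree decomposition must satisfy three properties: every vertex lies in some bag; for every edge, both endpoints lie together in some bag; and for every vertex, the bags containing it form a connected subtree. Here edge (0,5) lies in no bag, so the decomposition is invalid.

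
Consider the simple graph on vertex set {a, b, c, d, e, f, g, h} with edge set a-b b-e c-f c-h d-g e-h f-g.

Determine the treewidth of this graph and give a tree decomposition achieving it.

Treewidth 1.
One such decomposition:
Bags: B1 = {d, g}  B2 = {f, g}  B3 = {c, f}  B4 = {c, h}  B5 = {e, h}  B6 = {b, e}  B7 = {a, b}
Tree: B1–B2, B2–B3, B3–B4, B4–B5, B5–B6, B6–B7

Every bag has size at most 2, so the width is 2 − 1 = 1 and tw(G) ≤ 1. G has an edge, so its treewidth is at least 1. Combining the bounds, tw(G) = 1.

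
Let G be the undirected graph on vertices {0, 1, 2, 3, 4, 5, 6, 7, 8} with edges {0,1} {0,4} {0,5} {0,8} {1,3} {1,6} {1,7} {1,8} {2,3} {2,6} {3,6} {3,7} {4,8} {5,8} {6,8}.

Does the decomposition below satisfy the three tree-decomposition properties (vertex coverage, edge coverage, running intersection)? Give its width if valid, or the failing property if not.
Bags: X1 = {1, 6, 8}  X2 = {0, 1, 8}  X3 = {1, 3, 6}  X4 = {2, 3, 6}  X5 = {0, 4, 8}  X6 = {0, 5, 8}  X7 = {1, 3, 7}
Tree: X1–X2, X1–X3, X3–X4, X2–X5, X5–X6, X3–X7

Every vertex of G appears in some bag (union = {0, 1, 2, 3, 4, 5, 6, 7, 8}); every edge is covered by a bag; and for each vertex v the set of bags containing v is connected in the bag tree. The decomposition is therefore valid. The largest bag has 3 vertices, so the width is 2.

Yes; width 2.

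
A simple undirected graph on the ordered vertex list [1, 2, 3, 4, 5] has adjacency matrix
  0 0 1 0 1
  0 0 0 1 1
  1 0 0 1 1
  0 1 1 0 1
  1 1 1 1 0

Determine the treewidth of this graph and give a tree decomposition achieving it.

Each bag holds 3 vertices, so the decomposition has width 2, which upper-bounds the treewidth. On the other hand G contains the 3-clique {2, 4, 5}. A clique must lie in a single bag of any decomposition, so no decomposition can have width below 2. Therefore the treewidth is 2.

Treewidth 2.
One such decomposition:
Bags: B1 = {1, 3, 5}  B2 = {3, 4, 5}  B3 = {2, 4, 5}
Tree: B1–B2, B2–B3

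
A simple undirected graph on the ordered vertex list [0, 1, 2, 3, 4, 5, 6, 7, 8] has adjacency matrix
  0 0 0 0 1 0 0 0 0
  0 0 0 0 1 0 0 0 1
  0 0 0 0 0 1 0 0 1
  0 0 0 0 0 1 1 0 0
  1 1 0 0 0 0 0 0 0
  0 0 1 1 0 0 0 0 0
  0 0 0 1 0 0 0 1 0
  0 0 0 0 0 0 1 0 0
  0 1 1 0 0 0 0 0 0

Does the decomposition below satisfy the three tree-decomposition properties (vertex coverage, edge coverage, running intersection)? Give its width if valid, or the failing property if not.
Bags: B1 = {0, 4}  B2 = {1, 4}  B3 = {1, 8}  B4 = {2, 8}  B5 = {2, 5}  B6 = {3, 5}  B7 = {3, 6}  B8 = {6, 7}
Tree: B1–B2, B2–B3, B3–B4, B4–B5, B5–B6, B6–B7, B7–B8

Yes; width 1.

Every vertex of G appears in some bag (union = {0, 1, 2, 3, 4, 5, 6, 7, 8}); every edge is covered by a bag; and for each vertex v the set of bags containing v is connected in the bag tree. The decomposition is therefore valid. The largest bag has 2 vertices, so the width is 1.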